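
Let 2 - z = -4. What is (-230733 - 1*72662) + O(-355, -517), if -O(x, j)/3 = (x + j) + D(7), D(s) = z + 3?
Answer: -300806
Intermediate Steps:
z = 6 (z = 2 - 1*(-4) = 2 + 4 = 6)
D(s) = 9 (D(s) = 6 + 3 = 9)
O(x, j) = -27 - 3*j - 3*x (O(x, j) = -3*((x + j) + 9) = -3*((j + x) + 9) = -3*(9 + j + x) = -27 - 3*j - 3*x)
(-230733 - 1*72662) + O(-355, -517) = (-230733 - 1*72662) + (-27 - 3*(-517) - 3*(-355)) = (-230733 - 72662) + (-27 + 1551 + 1065) = -303395 + 2589 = -300806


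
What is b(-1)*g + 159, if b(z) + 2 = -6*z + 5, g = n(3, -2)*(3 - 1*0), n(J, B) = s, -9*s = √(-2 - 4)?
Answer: 159 - 3*I*√6 ≈ 159.0 - 7.3485*I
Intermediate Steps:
s = -I*√6/9 (s = -√(-2 - 4)/9 = -I*√6/9 ≈ -0.27217*I)
n(J, B) = -I*√6/9
g = -I*√6/3 (g = (-I*√6/9)*(3 - 1*0) = (-I*√6/9)*(3 + 0) = -I*√6/9*3 = -I*√6/3 ≈ -0.8165*I)
b(z) = 3 - 6*z (b(z) = -2 + (-6*z + 5) = -2 + (5 - 6*z) = 3 - 6*z)
b(-1)*g + 159 = (3 - 6*(-1))*(-I*√6/3) + 159 = (3 + 6)*(-I*√6/3) + 159 = 9*(-I*√6/3) + 159 = -3*I*√6 + 159 = 159 - 3*I*√6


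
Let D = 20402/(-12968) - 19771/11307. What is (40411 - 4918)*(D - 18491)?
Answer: -16041695309154149/24438196 ≈ -6.5642e+8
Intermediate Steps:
D = -243537871/73314588 (D = 20402*(-1/12968) - 19771*1/11307 = -10201/6484 - 19771/11307 = -243537871/73314588 ≈ -3.3218)
(40411 - 4918)*(D - 18491) = (40411 - 4918)*(-243537871/73314588 - 18491) = 35493*(-1355903584579/73314588) = -16041695309154149/24438196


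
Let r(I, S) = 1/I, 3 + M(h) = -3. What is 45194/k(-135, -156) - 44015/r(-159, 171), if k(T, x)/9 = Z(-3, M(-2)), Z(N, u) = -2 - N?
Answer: 63030659/9 ≈ 7.0034e+6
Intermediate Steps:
M(h) = -6 (M(h) = -3 - 3 = -6)
k(T, x) = 9 (k(T, x) = 9*(-2 - 1*(-3)) = 9*(-2 + 3) = 9*1 = 9)
45194/k(-135, -156) - 44015/r(-159, 171) = 45194/9 - 44015/(1/(-159)) = 45194*(⅑) - 44015/(-1/159) = 45194/9 - 44015*(-159) = 45194/9 + 6998385 = 63030659/9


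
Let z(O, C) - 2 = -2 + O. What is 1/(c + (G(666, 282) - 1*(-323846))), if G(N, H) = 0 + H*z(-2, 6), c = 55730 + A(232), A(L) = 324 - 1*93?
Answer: 1/379243 ≈ 2.6368e-6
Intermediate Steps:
z(O, C) = O (z(O, C) = 2 + (-2 + O) = O)
A(L) = 231 (A(L) = 324 - 93 = 231)
c = 55961 (c = 55730 + 231 = 55961)
G(N, H) = -2*H (G(N, H) = 0 + H*(-2) = 0 - 2*H = -2*H)
1/(c + (G(666, 282) - 1*(-323846))) = 1/(55961 + (-2*282 - 1*(-323846))) = 1/(55961 + (-564 + 323846)) = 1/(55961 + 323282) = 1/379243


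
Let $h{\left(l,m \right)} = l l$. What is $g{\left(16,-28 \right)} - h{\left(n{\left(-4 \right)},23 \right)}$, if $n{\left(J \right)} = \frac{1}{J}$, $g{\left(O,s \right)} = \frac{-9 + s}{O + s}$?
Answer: $\frac{145}{48} \approx 3.0208$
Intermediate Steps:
$g{\left(O,s \right)} = \frac{-9 + s}{O + s}$
$h{\left(l,m \right)} = l^{2}$
$g{\left(16,-28 \right)} - h{\left(n{\left(-4 \right)},23 \right)} = \frac{-9 - 28}{16 - 28} - \left(\frac{1}{-4}\right)^{2} = \frac{1}{-12} \left(-37\right) - \left(- \frac{1}{4}\right)^{2} = \left(- \frac{1}{12}\right) \left(-37\right) - \frac{1}{16} = \frac{37}{12} - \frac{1}{16} = \frac{145}{48}$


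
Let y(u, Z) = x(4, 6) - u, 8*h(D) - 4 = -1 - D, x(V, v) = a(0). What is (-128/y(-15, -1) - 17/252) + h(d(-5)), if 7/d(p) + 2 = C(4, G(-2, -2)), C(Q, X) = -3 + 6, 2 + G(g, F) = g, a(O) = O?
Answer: -11467/1260 ≈ -9.1008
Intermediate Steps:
G(g, F) = -2 + g
C(Q, X) = 3
d(p) = 7 (d(p) = 7/(-2 + 3) = 7/1 = 7*1 = 7)
x(V, v) = 0
h(D) = 3/8 - D/8 (h(D) = ½ + (-1 - D)/8 = ½ + (-⅛ - D/8) = 3/8 - D/8)
y(u, Z) = -u (y(u, Z) = 0 - u = -u)
(-128/y(-15, -1) - 17/252) + h(d(-5)) = (-128/((-1*(-15))) - 17/252) + (3/8 - ⅛*7) = (-128/15 - 17*1/252) + (3/8 - 7/8) = (-128*1/15 - 17/252) - ½ = (-128/15 - 17/252) - ½ = -10837/1260 - ½ = -11467/1260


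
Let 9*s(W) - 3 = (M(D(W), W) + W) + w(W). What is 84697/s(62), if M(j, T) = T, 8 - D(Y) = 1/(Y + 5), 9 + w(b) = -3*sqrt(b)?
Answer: 44974107/6683 + 2286819*sqrt(62)/13366 ≈ 8076.8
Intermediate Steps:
w(b) = -9 - 3*sqrt(b)
D(Y) = 8 - 1/(5 + Y) (D(Y) = 8 - 1/(Y + 5) = 8 - 1/(5 + Y))
s(W) = -2/3 - sqrt(W)/3 + 2*W/9 (s(W) = 1/3 + ((W + W) + (-9 - 3*sqrt(W)))/9 = 1/3 + (2*W + (-9 - 3*sqrt(W)))/9 = 1/3 + (-9 - 3*sqrt(W) + 2*W)/9 = 1/3 + (-1 - sqrt(W)/3 + 2*W/9) = -2/3 - sqrt(W)/3 + 2*W/9)
84697/s(62) = 84697/(-2/3 - sqrt(62)/3 + (2/9)*62) = 84697/(-2/3 - sqrt(62)/3 + 124/9) = 84697/(118/9 - sqrt(62)/3)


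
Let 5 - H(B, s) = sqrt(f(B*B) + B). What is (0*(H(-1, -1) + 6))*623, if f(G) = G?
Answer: 0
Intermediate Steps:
H(B, s) = 5 - sqrt(B + B**2) (H(B, s) = 5 - sqrt(B*B + B) = 5 - sqrt(B**2 + B) = 5 - sqrt(B + B**2))
(0*(H(-1, -1) + 6))*623 = (0*((5 - sqrt(-(1 - 1))) + 6))*623 = (0*((5 - sqrt(-1*0)) + 6))*623 = (0*((5 - sqrt(0)) + 6))*623 = (0*((5 - 1*0) + 6))*623 = (0*((5 + 0) + 6))*623 = (0*(5 + 6))*623 = (0*11)*623 = 0*623 = 0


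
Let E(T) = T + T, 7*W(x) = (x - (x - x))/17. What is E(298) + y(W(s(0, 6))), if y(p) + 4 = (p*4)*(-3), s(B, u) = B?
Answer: 592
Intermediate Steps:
W(x) = x/119 (W(x) = ((x - (x - x))/17)/7 = ((x - 1*0)*(1/17))/7 = ((x + 0)*(1/17))/7 = (x*(1/17))/7 = (x/17)/7 = x/119)
y(p) = -4 - 12*p (y(p) = -4 + (p*4)*(-3) = -4 + (4*p)*(-3) = -4 - 12*p)
E(T) = 2*T
E(298) + y(W(s(0, 6))) = 2*298 + (-4 - 12*0/119) = 596 + (-4 - 12*0) = 596 + (-4 + 0) = 596 - 4 = 592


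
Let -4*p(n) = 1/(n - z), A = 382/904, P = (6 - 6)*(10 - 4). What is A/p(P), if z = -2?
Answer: -382/113 ≈ -3.3805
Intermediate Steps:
P = 0 (P = 0*6 = 0)
A = 191/452 (A = 382*(1/904) = 191/452 ≈ 0.42257)
p(n) = -1/(4*(2 + n)) (p(n) = -1/(4*(n - 1*(-2))) = -1/(4*(n + 2)) = -1/(4*(2 + n)))
A/p(P) = 191/(452*((-1/(8 + 4*0)))) = 191/(452*((-1/(8 + 0)))) = 191/(452*((-1/8))) = 191/(452*((-1*⅛))) = 191/(452*(-⅛)) = (191/452)*(-8) = -382/113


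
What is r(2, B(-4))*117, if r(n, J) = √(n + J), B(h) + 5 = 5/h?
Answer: 117*I*√17/2 ≈ 241.2*I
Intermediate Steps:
B(h) = -5 + 5/h
r(n, J) = √(J + n)
r(2, B(-4))*117 = √((-5 + 5/(-4)) + 2)*117 = √((-5 + 5*(-¼)) + 2)*117 = √((-5 - 5/4) + 2)*117 = √(-25/4 + 2)*117 = √(-17/4)*117 = (I*√17/2)*117 = 117*I*√17/2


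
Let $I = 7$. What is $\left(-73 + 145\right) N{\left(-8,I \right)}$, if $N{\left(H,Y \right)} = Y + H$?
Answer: $-72$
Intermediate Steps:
$N{\left(H,Y \right)} = H + Y$
$\left(-73 + 145\right) N{\left(-8,I \right)} = \left(-73 + 145\right) \left(-8 + 7\right) = 72 \left(-1\right) = -72$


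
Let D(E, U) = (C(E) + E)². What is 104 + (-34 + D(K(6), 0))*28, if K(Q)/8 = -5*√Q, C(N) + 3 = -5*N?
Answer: 4300204 - 26880*√6 ≈ 4.2344e+6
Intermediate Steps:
C(N) = -3 - 5*N
K(Q) = -40*√Q (K(Q) = 8*(-5*√Q) = -40*√Q)
D(E, U) = (-3 - 4*E)² (D(E, U) = ((-3 - 5*E) + E)² = (-3 - 4*E)²)
104 + (-34 + D(K(6), 0))*28 = 104 + (-34 + (3 + 4*(-40*√6))²)*28 = 104 + (-34 + (3 - 160*√6)²)*28 = 104 + (-952 + 28*(3 - 160*√6)²) = -848 + 28*(3 - 160*√6)²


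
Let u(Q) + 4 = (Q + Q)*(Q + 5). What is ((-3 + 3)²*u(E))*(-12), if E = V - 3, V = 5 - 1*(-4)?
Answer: 0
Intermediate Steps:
V = 9 (V = 5 + 4 = 9)
E = 6 (E = 9 - 3 = 6)
u(Q) = -4 + 2*Q*(5 + Q) (u(Q) = -4 + (Q + Q)*(Q + 5) = -4 + (2*Q)*(5 + Q) = -4 + 2*Q*(5 + Q))
((-3 + 3)²*u(E))*(-12) = ((-3 + 3)²*(-4 + 2*6² + 10*6))*(-12) = (0²*(-4 + 2*36 + 60))*(-12) = (0*(-4 + 72 + 60))*(-12) = (0*128)*(-12) = 0*(-12) = 0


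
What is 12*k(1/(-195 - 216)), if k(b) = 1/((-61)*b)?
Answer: 4932/61 ≈ 80.852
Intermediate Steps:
k(b) = -1/(61*b)
12*k(1/(-195 - 216)) = 12*(-1/(61*(1/(-195 - 216)))) = 12*(-1/(61*(1/(-411)))) = 12*(-1/(61*(-1/411))) = 12*(-1/61*(-411)) = 12*(411/61) = 4932/61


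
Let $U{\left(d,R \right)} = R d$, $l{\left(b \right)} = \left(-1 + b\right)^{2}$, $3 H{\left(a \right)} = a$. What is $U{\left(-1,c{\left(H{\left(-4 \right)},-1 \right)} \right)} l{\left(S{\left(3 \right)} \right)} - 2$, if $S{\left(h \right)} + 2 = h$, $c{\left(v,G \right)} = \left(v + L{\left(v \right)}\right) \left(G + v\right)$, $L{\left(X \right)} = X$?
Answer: $-2$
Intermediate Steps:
$H{\left(a \right)} = \frac{a}{3}$
$c{\left(v,G \right)} = 2 v \left(G + v\right)$ ($c{\left(v,G \right)} = \left(v + v\right) \left(G + v\right) = 2 v \left(G + v\right)$)
$S{\left(h \right)} = -2 + h$
$U{\left(-1,c{\left(H{\left(-4 \right)},-1 \right)} \right)} l{\left(S{\left(3 \right)} \right)} - 2 = 2 \cdot \frac{1}{3} \left(-4\right) \left(-1 + \frac{1}{3} \left(-4\right)\right) \left(-1\right) \left(-1 + \left(-2 + 3\right)\right)^{2} - 2 = 2 \left(- \frac{4}{3}\right) \left(-1 - \frac{4}{3}\right) \left(-1\right) \left(-1 + 1\right)^{2} - 2 = 2 \left(- \frac{4}{3}\right) \left(- \frac{7}{3}\right) \left(-1\right) 0^{2} - 2 = \frac{56}{9} \left(-1\right) 0 - 2 = \left(- \frac{56}{9}\right) 0 - 2 = 0 - 2 = -2$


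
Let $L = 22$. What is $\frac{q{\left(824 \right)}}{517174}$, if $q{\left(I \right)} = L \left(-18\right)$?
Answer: $- \frac{198}{258587} \approx -0.0007657$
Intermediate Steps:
$q{\left(I \right)} = -396$ ($q{\left(I \right)} = 22 \left(-18\right) = -396$)
$\frac{q{\left(824 \right)}}{517174} = - \frac{396}{517174} = \left(-396\right) \frac{1}{517174} = - \frac{198}{258587}$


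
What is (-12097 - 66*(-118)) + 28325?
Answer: 24016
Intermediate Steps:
(-12097 - 66*(-118)) + 28325 = (-12097 + 7788) + 28325 = -4309 + 28325 = 24016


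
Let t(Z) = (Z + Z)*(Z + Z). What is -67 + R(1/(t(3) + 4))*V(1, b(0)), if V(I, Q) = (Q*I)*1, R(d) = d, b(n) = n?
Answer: -67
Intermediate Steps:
t(Z) = 4*Z² (t(Z) = (2*Z)*(2*Z) = 4*Z²)
V(I, Q) = I*Q (V(I, Q) = (I*Q)*1 = I*Q)
-67 + R(1/(t(3) + 4))*V(1, b(0)) = -67 + (1*0)/(4*3² + 4) = -67 + 0/(4*9 + 4) = -67 + 0/(36 + 4) = -67 + 0/40 = -67 + (1/40)*0 = -67 + 0 = -67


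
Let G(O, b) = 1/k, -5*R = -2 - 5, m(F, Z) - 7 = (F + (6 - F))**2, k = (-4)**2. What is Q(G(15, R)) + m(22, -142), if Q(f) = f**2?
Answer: 11009/256 ≈ 43.004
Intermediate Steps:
k = 16
m(F, Z) = 43 (m(F, Z) = 7 + (F + (6 - F))**2 = 7 + 6**2 = 7 + 36 = 43)
R = 7/5 (R = -(-2 - 5)/5 = -1/5*(-7) = 7/5 ≈ 1.4000)
G(O, b) = 1/16
Q(G(15, R)) + m(22, -142) = (1/16)**2 + 43 = 1/256 + 43 = 11009/256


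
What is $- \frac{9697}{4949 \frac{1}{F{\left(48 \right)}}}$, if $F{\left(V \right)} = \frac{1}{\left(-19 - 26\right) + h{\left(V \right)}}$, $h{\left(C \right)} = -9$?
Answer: $\frac{9697}{267246} \approx 0.036285$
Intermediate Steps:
$F{\left(V \right)} = - \frac{1}{54}$ ($F{\left(V \right)} = \frac{1}{\left(-19 - 26\right) - 9} = \frac{1}{-45 - 9} = \frac{1}{-54} = - \frac{1}{54}$)
$- \frac{9697}{4949 \frac{1}{F{\left(48 \right)}}} = - \frac{9697}{4949 \frac{1}{- \frac{1}{54}}} = - \frac{9697}{4949 \left(-54\right)} = - \frac{9697}{-267246} = \left(-9697\right) \left(- \frac{1}{267246}\right) = \frac{9697}{267246}$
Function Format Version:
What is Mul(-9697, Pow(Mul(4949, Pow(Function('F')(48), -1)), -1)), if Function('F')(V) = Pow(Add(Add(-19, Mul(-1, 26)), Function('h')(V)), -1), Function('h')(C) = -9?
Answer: Rational(9697, 267246) ≈ 0.036285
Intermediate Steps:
Function('F')(V) = Rational(-1, 54) (Function('F')(V) = Pow(Add(Add(-19, Mul(-1, 26)), -9), -1) = Pow(Add(Add(-19, -26), -9), -1) = Pow(Add(-45, -9), -1) = Pow(-54, -1) = Rational(-1, 54))
Mul(-9697, Pow(Mul(4949, Pow(Function('F')(48), -1)), -1)) = Mul(-9697, Pow(Mul(4949, Pow(Rational(-1, 54), -1)), -1)) = Mul(-9697, Pow(Mul(4949, -54), -1)) = Mul(-9697, Pow(-267246, -1)) = Mul(-9697, Rational(-1, 267246)) = Rational(9697, 267246)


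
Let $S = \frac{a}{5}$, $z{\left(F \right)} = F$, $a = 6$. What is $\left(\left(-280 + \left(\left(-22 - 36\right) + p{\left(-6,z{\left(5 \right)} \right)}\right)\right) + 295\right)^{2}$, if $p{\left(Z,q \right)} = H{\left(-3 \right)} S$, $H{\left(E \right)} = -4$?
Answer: $\frac{57121}{25} \approx 2284.8$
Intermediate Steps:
$S = \frac{6}{5} \approx 1.2$
$p{\left(Z,q \right)} = - \frac{24}{5}$ ($p{\left(Z,q \right)} = \left(-4\right) \frac{6}{5} = - \frac{24}{5}$)
$\left(\left(-280 + \left(\left(-22 - 36\right) + p{\left(-6,z{\left(5 \right)} \right)}\right)\right) + 295\right)^{2} = \left(\left(-280 - \frac{314}{5}\right) + 295\right)^{2} = \left(- \frac{1714}{5} + 295\right)^{2} = \left(- \frac{239}{5}\right)^{2} = \frac{57121}{25}$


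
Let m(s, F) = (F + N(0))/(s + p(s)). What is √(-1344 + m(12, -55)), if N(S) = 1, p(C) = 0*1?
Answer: I*√5394/2 ≈ 36.722*I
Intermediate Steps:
p(C) = 0
m(s, F) = (1 + F)/s (m(s, F) = (F + 1)/(s + 0) = (1 + F)/s)
√(-1344 + m(12, -55)) = √(-1344 + (1 - 55)/12) = √(-1344 + (1/12)*(-54)) = √(-1344 - 9/2) = √(-2697/2) = I*√5394/2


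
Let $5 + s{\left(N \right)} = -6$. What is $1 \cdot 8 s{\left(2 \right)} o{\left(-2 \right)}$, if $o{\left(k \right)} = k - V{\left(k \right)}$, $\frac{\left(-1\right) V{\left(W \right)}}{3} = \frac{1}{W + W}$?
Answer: $242$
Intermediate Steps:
$V{\left(W \right)} = - \frac{3}{2 W}$ ($V{\left(W \right)} = - \frac{3}{W + W} = - \frac{3}{2 W}$)
$s{\left(N \right)} = -11$ ($s{\left(N \right)} = -5 - 6 = -11$)
$o{\left(k \right)} = k + \frac{3}{2 k}$ ($o{\left(k \right)} = k - - \frac{3}{2 k} = k + \frac{3}{2 k}$)
$1 \cdot 8 s{\left(2 \right)} o{\left(-2 \right)} = 1 \cdot 8 \left(-11\right) \left(-2 + \frac{3}{2 \left(-2\right)}\right) = 8 \left(-11\right) \left(-2 + \frac{3}{2} \left(- \frac{1}{2}\right)\right) = - 88 \left(-2 - \frac{3}{4}\right) = \left(-88\right) \left(- \frac{11}{4}\right) = 242$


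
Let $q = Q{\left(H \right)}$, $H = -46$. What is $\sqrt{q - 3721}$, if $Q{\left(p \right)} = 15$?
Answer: $i \sqrt{3706} \approx 60.877 i$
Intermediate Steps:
$q = 15$
$\sqrt{q - 3721} = \sqrt{15 - 3721} = \sqrt{-3706} = i \sqrt{3706}$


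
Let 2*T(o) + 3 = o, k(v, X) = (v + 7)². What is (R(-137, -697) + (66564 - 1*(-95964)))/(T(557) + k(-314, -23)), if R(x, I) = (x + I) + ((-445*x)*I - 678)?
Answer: -42331589/94526 ≈ -447.83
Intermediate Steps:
k(v, X) = (7 + v)²
T(o) = -3/2 + o/2
R(x, I) = -678 + I + x - 445*I*x (R(x, I) = (I + x) + (-445*I*x - 678) = (I + x) + (-678 - 445*I*x) = -678 + I + x - 445*I*x)
(R(-137, -697) + (66564 - 1*(-95964)))/(T(557) + k(-314, -23)) = ((-678 - 697 - 137 - 445*(-697)*(-137)) + (66564 - 1*(-95964)))/((-3/2 + (½)*557) + (7 - 314)²) = ((-678 - 697 - 137 - 42492605) + (66564 + 95964))/((-3/2 + 557/2) + (-307)²) = (-42494117 + 162528)/(277 + 94249) = -42331589/94526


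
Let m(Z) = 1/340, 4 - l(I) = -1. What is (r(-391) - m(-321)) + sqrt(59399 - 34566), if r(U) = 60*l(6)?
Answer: 101999/340 + sqrt(24833) ≈ 457.58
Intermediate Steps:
l(I) = 5 (l(I) = 4 - 1*(-1) = 4 + 1 = 5)
m(Z) = 1/340
r(U) = 300 (r(U) = 60*5 = 300)
(r(-391) - m(-321)) + sqrt(59399 - 34566) = (300 - 1*1/340) + sqrt(59399 - 34566) = (300 - 1/340) + sqrt(24833) = 101999/340 + sqrt(24833)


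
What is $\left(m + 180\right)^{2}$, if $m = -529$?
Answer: $121801$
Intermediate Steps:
$\left(m + 180\right)^{2} = \left(-529 + 180\right)^{2} = \left(-349\right)^{2} = 121801$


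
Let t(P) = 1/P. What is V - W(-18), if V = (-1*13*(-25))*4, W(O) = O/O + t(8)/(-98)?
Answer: 1018417/784 ≈ 1299.0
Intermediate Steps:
W(O) = 783/784 (W(O) = O/O + 1/(8*(-98)) = 1 + (⅛)*(-1/98) = 1 - 1/784 = 783/784)
V = 1300 (V = -13*(-25)*4 = 325*4 = 1300)
V - W(-18) = 1300 - 1*783/784 = 1300 - 783/784 = 1018417/784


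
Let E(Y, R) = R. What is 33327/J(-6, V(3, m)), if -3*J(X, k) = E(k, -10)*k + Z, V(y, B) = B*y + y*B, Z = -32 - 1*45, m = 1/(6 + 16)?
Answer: 1099791/877 ≈ 1254.0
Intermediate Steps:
m = 1/22 ≈ 0.045455
Z = -77 (Z = -32 - 45 = -77)
V(y, B) = 2*B*y (V(y, B) = B*y + B*y = 2*B*y)
J(X, k) = 77/3 + 10*k/3 (J(X, k) = -(-10*k - 77)/3 = -(-77 - 10*k)/3 = 77/3 + 10*k/3)
33327/J(-6, V(3, m)) = 33327/(77/3 + 10*(2*(1/22)*3)/3) = 33327/(77/3 + (10/3)*(3/11)) = 33327/(77/3 + 10/11) = 33327/(877/33) = 33327*(33/877) = 1099791/877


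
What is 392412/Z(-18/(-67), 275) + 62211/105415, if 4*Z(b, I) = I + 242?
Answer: 165496607007/54499555 ≈ 3036.7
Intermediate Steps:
Z(b, I) = 121/2 + I/4 (Z(b, I) = (I + 242)/4 = (242 + I)/4 = 121/2 + I/4)
392412/Z(-18/(-67), 275) + 62211/105415 = 392412/(121/2 + (¼)*275) + 62211/105415 = 392412/(121/2 + 275/4) + 62211*(1/105415) = 392412/(517/4) + 62211/105415 = 392412*(4/517) + 62211/105415 = 1569648/517 + 62211/105415 = 165496607007/54499555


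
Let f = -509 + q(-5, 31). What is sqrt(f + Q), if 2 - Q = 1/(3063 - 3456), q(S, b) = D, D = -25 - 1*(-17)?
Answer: I*sqrt(79540842)/393 ≈ 22.694*I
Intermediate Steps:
D = -8 (D = -25 + 17 = -8)
q(S, b) = -8
f = -517 (f = -509 - 8 = -517)
Q = 787/393 (Q = 2 - 1/(3063 - 3456) = 2 - 1/(-393) = 2 - 1*(-1/393) = 2 + 1/393 = 787/393 ≈ 2.0025)
sqrt(f + Q) = sqrt(-517 + 787/393) = sqrt(-202394/393) = I*sqrt(79540842)/393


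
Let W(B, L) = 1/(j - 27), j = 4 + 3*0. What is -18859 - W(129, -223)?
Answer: -433756/23 ≈ -18859.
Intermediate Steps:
j = 4 (j = 4 + 0 = 4)
W(B, L) = -1/23 (W(B, L) = 1/(4 - 27) = 1/(-23) = -1/23)
-18859 - W(129, -223) = -18859 - 1*(-1/23) = -18859 + 1/23 = -433756/23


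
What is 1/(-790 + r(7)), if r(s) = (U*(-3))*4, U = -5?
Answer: -1/730 ≈ -0.0013699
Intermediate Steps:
r(s) = 60 (r(s) = -5*(-3)*4 = 15*4 = 60)
1/(-790 + r(7)) = 1/(-790 + 60) = 1/(-730) = -1/730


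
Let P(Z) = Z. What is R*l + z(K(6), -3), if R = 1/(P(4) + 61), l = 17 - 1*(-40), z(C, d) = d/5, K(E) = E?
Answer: 18/65 ≈ 0.27692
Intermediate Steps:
z(C, d) = d/5 (z(C, d) = d*(⅕) = d/5)
l = 57 (l = 17 + 40 = 57)
R = 1/65 (R = 1/(4 + 61) = 1/65 ≈ 0.015385)
R*l + z(K(6), -3) = (1/65)*57 + (⅕)*(-3) = 57/65 - ⅗ = 18/65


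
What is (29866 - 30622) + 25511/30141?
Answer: -22761085/30141 ≈ -755.15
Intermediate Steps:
(29866 - 30622) + 25511/30141 = -756 + 25511*(1/30141) = -756 + 25511/30141 = -22761085/30141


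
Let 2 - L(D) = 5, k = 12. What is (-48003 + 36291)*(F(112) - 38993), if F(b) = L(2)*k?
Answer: 457107648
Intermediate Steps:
L(D) = -3 (L(D) = 2 - 1*5 = 2 - 5 = -3)
F(b) = -36 (F(b) = -3*12 = -36)
(-48003 + 36291)*(F(112) - 38993) = (-48003 + 36291)*(-36 - 38993) = -11712*(-39029) = 457107648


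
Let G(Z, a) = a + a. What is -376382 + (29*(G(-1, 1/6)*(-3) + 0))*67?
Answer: -378325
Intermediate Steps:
G(Z, a) = 2*a
-376382 + (29*(G(-1, 1/6)*(-3) + 0))*67 = -376382 + (29*((2/6)*(-3) + 0))*67 = -376382 + (29*((2*(1/6))*(-3) + 0))*67 = -376382 + (29*((1/3)*(-3) + 0))*67 = -376382 + (29*(-1 + 0))*67 = -376382 + (29*(-1))*67 = -376382 - 29*67 = -376382 - 1943 = -378325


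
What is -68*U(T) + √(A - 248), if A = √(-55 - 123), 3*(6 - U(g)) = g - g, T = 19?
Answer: -408 + √(-248 + I*√178) ≈ -407.58 + 15.754*I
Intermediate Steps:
U(g) = 6 (U(g) = 6 - (g - g)/3 = 6 - ⅓*0 = 6 + 0 = 6)
A = I*√178 (A = √(-178) = I*√178 ≈ 13.342*I)
-68*U(T) + √(A - 248) = -68*6 + √(I*√178 - 248) = -408 + √(-248 + I*√178)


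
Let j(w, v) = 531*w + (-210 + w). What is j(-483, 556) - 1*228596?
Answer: -485762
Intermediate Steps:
j(w, v) = -210 + 532*w
j(-483, 556) - 1*228596 = (-210 + 532*(-483)) - 1*228596 = (-210 - 256956) - 228596 = -257166 - 228596 = -485762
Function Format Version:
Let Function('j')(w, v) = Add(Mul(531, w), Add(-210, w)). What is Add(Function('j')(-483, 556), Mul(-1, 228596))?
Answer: -485762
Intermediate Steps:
Function('j')(w, v) = Add(-210, Mul(532, w))
Add(Function('j')(-483, 556), Mul(-1, 228596)) = Add(Add(-210, Mul(532, -483)), Mul(-1, 228596)) = Add(Add(-210, -256956), -228596) = Add(-257166, -228596) = -485762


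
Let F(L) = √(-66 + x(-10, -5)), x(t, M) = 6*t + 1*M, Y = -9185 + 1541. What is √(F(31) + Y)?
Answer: √(-7644 + I*√131) ≈ 0.0655 + 87.43*I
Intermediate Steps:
Y = -7644
x(t, M) = M + 6*t (x(t, M) = 6*t + M = M + 6*t)
F(L) = I*√131 (F(L) = √(-66 + (-5 + 6*(-10))) = √(-66 + (-5 - 60)) = √(-66 - 65) = √(-131) = I*√131)
√(F(31) + Y) = √(I*√131 - 7644) = √(-7644 + I*√131)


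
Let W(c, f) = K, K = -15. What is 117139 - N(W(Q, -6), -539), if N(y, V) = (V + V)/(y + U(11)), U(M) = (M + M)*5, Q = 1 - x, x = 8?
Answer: 11129283/95 ≈ 1.1715e+5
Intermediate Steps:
Q = -7 (Q = 1 - 1*8 = 1 - 8 = -7)
W(c, f) = -15
U(M) = 10*M (U(M) = (2*M)*5 = 10*M)
N(y, V) = 2*V/(110 + y) (N(y, V) = (V + V)/(y + 10*11) = (2*V)/(y + 110) = (2*V)/(110 + y) = 2*V/(110 + y))
117139 - N(W(Q, -6), -539) = 117139 - 2*(-539)/(110 - 15) = 117139 - 2*(-539)/95 = 117139 - 1*(-1078/95) = 117139 + 1078/95 = 11129283/95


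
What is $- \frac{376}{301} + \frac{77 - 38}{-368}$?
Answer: $- \frac{150107}{110768} \approx -1.3551$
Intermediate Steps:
$- \frac{376}{301} + \frac{77 - 38}{-368} = \left(-376\right) \frac{1}{301} + 39 \left(- \frac{1}{368}\right) = - \frac{376}{301} - \frac{39}{368} = - \frac{150107}{110768}$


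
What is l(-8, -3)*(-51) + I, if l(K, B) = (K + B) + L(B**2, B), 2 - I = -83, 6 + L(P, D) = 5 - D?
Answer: 544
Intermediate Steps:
L(P, D) = -1 - D (L(P, D) = -6 + (5 - D) = -1 - D)
I = 85 (I = 2 - 1*(-83) = 2 + 83 = 85)
l(K, B) = -1 + K (l(K, B) = (K + B) + (-1 - B) = (B + K) + (-1 - B) = -1 + K)
l(-8, -3)*(-51) + I = (-1 - 8)*(-51) + 85 = -9*(-51) + 85 = 459 + 85 = 544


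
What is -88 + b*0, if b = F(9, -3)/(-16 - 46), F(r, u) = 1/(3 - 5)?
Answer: -88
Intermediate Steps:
F(r, u) = -1/2 (F(r, u) = 1/(-2) = -1/2)
b = 1/124 (b = -1/(2*(-16 - 46)) = -1/2/(-62) = -1/2*(-1/62) = 1/124 ≈ 0.0080645)
-88 + b*0 = -88 + (1/124)*0 = -88 + 0 = -88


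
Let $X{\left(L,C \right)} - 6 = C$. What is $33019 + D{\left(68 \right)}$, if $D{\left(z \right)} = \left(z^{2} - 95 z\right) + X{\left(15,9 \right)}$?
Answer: $31198$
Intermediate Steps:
$X{\left(L,C \right)} = 6 + C$
$D{\left(z \right)} = 15 + z^{2} - 95 z$ ($D{\left(z \right)} = \left(z^{2} - 95 z\right) + \left(6 + 9\right) = \left(z^{2} - 95 z\right) + 15 = 15 + z^{2} - 95 z$)
$33019 + D{\left(68 \right)} = 33019 + \left(15 + 68^{2} - 6460\right) = 33019 + \left(15 + 4624 - 6460\right) = 33019 - 1821 = 31198$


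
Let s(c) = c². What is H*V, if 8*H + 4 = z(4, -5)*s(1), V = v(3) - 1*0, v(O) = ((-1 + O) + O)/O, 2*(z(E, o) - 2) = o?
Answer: -15/16 ≈ -0.93750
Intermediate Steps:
z(E, o) = 2 + o/2
v(O) = (-1 + 2*O)/O
V = 5/3 (V = (2 - 1/3) - 1*0 = (2 - 1*⅓) + 0 = (2 - ⅓) + 0 = 5/3 + 0 = 5/3 ≈ 1.6667)
H = -9/16 (H = -½ + ((2 + (½)*(-5))*1²)/8 = -½ + ((2 - 5/2)*1)/8 = -½ + (-½*1)/8 = -½ + (⅛)*(-½) = -½ - 1/16 = -9/16 ≈ -0.56250)
H*V = -9/16*5/3 = -15/16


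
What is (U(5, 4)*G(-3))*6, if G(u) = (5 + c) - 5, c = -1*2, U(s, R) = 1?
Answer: -12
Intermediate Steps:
c = -2
G(u) = -2 (G(u) = (5 - 2) - 5 = 3 - 5 = -2)
(U(5, 4)*G(-3))*6 = (1*(-2))*6 = -2*6 = -12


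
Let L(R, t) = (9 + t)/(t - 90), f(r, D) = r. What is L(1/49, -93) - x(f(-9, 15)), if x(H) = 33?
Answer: -1985/61 ≈ -32.541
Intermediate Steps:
L(R, t) = (9 + t)/(-90 + t)
L(1/49, -93) - x(f(-9, 15)) = (9 - 93)/(-90 - 93) - 1*33 = -84/(-183) - 33 = -1/183*(-84) - 33 = 28/61 - 33 = -1985/61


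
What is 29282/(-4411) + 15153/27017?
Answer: -65842901/10833817 ≈ -6.0775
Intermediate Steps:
29282/(-4411) + 15153/27017 = 29282*(-1/4411) + 15153*(1/27017) = -2662/401 + 15153/27017 = -65842901/10833817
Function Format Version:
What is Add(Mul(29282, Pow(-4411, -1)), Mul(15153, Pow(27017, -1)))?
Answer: Rational(-65842901, 10833817) ≈ -6.0775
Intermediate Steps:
Add(Mul(29282, Pow(-4411, -1)), Mul(15153, Pow(27017, -1))) = Add(Mul(29282, Rational(-1, 4411)), Mul(15153, Rational(1, 27017))) = Add(Rational(-2662, 401), Rational(15153, 27017)) = Rational(-65842901, 10833817)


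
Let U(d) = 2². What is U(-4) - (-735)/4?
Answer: 751/4 ≈ 187.75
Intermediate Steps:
U(d) = 4
U(-4) - (-735)/4 = 4 - (-735)/4 = 4 - 21*(-35/4) = 4 + 735/4 = 751/4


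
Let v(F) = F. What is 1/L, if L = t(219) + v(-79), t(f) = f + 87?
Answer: 1/227 ≈ 0.0044053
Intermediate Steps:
t(f) = 87 + f
L = 227 (L = (87 + 219) - 79 = 306 - 79 = 227)
1/L = 1/227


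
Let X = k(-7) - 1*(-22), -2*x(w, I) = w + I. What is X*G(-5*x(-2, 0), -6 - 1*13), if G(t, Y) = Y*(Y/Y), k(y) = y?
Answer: -285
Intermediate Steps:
x(w, I) = -I/2 - w/2 (x(w, I) = -(w + I)/2 = -(I + w)/2 = -I/2 - w/2)
G(t, Y) = Y (G(t, Y) = Y*1 = Y)
X = 15 (X = -7 - 1*(-22) = -7 + 22 = 15)
X*G(-5*x(-2, 0), -6 - 1*13) = 15*(-6 - 1*13) = 15*(-6 - 13) = 15*(-19) = -285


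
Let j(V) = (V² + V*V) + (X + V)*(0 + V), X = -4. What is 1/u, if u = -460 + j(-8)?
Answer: -1/236 ≈ -0.0042373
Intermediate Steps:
j(V) = 2*V² + V*(-4 + V) (j(V) = (V² + V*V) + (-4 + V)*(0 + V) = (V² + V²) + (-4 + V)*V = 2*V² + V*(-4 + V))
u = -236 (u = -460 - 8*(-4 + 3*(-8)) = -460 - 8*(-4 - 24) = -460 - 8*(-28) = -460 + 224 = -236)
1/u = 1/(-236) = -1/236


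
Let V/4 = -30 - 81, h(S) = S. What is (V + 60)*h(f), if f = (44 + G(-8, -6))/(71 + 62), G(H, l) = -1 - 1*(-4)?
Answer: -18048/133 ≈ -135.70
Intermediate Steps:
G(H, l) = 3 (G(H, l) = -1 + 4 = 3)
f = 47/133 (f = (44 + 3)/(71 + 62) = 47/133 ≈ 0.35338)
V = -444 (V = 4*(-30 - 81) = 4*(-111) = -444)
(V + 60)*h(f) = (-444 + 60)*(47/133) = -384*47/133 = -18048/133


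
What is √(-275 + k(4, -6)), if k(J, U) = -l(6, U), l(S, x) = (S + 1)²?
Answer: 18*I ≈ 18.0*I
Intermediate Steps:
l(S, x) = (1 + S)²
k(J, U) = -49 (k(J, U) = -(1 + 6)² = -1*7² = -1*49 = -49)
√(-275 + k(4, -6)) = √(-275 - 49) = √(-324) = 18*I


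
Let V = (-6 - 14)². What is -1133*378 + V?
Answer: -427874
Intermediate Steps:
V = 400 (V = (-20)² = 400)
-1133*378 + V = -1133*378 + 400 = -428274 + 400 = -427874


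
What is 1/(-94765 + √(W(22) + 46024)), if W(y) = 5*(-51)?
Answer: -94765/8980359456 - √45769/8980359456 ≈ -1.0576e-5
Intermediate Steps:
W(y) = -255
1/(-94765 + √(W(22) + 46024)) = 1/(-94765 + √(-255 + 46024)) = 1/(-94765 + √45769)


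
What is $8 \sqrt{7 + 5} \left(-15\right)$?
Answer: $- 240 \sqrt{3} \approx -415.69$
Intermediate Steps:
$8 \sqrt{7 + 5} \left(-15\right) = 8 \sqrt{12} \left(-15\right) = 8 \cdot 2 \sqrt{3} \left(-15\right) = 16 \sqrt{3} \left(-15\right) = - 240 \sqrt{3}$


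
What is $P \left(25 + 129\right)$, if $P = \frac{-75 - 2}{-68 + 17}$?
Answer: $\frac{11858}{51} \approx 232.51$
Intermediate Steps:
$P = \frac{77}{51}$ ($P = - \frac{77}{-51} = \left(-77\right) \left(- \frac{1}{51}\right) = \frac{77}{51} \approx 1.5098$)
$P \left(25 + 129\right) = \frac{77 \left(25 + 129\right)}{51} = \frac{77}{51} \cdot 154 = \frac{11858}{51}$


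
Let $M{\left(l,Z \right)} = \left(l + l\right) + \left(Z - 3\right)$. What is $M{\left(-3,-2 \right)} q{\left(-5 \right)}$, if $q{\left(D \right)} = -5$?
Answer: $55$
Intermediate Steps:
$M{\left(l,Z \right)} = -3 + Z + 2 l$ ($M{\left(l,Z \right)} = 2 l + \left(-3 + Z\right) = -3 + Z + 2 l$)
$M{\left(-3,-2 \right)} q{\left(-5 \right)} = \left(-3 - 2 + 2 \left(-3\right)\right) \left(-5\right) = \left(-3 - 2 - 6\right) \left(-5\right) = \left(-11\right) \left(-5\right) = 55$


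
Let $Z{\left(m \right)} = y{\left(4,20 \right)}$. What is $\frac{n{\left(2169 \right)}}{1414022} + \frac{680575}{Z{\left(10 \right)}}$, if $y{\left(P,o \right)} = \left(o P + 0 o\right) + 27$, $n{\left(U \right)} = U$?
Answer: $\frac{962348254733}{151300354} \approx 6360.5$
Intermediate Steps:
$y{\left(P,o \right)} = 27 + P o$ ($y{\left(P,o \right)} = \left(P o + 0\right) + 27 = P o + 27 = 27 + P o$)
$Z{\left(m \right)} = 107$ ($Z{\left(m \right)} = 27 + 4 \cdot 20 = 27 + 80 = 107$)
$\frac{n{\left(2169 \right)}}{1414022} + \frac{680575}{Z{\left(10 \right)}} = \frac{2169}{1414022} + \frac{680575}{107} = \frac{962348254733}{151300354}$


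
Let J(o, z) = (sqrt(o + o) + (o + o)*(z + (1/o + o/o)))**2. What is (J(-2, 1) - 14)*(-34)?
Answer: -612 + 816*I ≈ -612.0 + 816.0*I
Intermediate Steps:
J(o, z) = (sqrt(2)*sqrt(o) + 2*o*(1 + z + 1/o))**2 (J(o, z) = (sqrt(2*o) + (2*o)*(z + (1/o + 1)))**2 = (sqrt(2)*sqrt(o) + (2*o)*(z + (1 + 1/o)))**2 = (sqrt(2)*sqrt(o) + (2*o)*(1 + z + 1/o))**2 = (sqrt(2)*sqrt(o) + 2*o*(1 + z + 1/o))**2)
(J(-2, 1) - 14)*(-34) = ((2*(-2) + 2*(-2)**2 + sqrt(2)*(-2)**(3/2) + 2*1*(-2)**2)**2/(-2)**2 - 14)*(-34) = ((-4 + 2*4 + sqrt(2)*(-2*I*sqrt(2)) + 2*1*4)**2/4 - 14)*(-34) = ((-4 + 8 - 4*I + 8)**2/4 - 14)*(-34) = ((12 - 4*I)**2/4 - 14)*(-34) = (-14 + (12 - 4*I)**2/4)*(-34) = 476 - 17*(12 - 4*I)**2/2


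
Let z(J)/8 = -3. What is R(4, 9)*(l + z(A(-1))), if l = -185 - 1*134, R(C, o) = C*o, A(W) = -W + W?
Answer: -12348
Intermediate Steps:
A(W) = 0
z(J) = -24 (z(J) = 8*(-3) = -24)
l = -319 (l = -185 - 134 = -319)
R(4, 9)*(l + z(A(-1))) = (4*9)*(-319 - 24) = 36*(-343) = -12348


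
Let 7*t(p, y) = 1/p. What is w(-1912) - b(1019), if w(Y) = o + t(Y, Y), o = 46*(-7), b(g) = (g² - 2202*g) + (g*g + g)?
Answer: 2218732599/13384 ≈ 1.6578e+5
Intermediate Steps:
t(p, y) = 1/(7*p)
b(g) = -2201*g + 2*g² (b(g) = (g² - 2202*g) + (g² + g) = (g² - 2202*g) + (g + g²) = -2201*g + 2*g²)
o = -322
w(Y) = -322 + 1/(7*Y)
w(-1912) - b(1019) = (-322 + (⅐)/(-1912)) - 1019*(-2201 + 2*1019) = (-322 + (⅐)*(-1/1912)) - 1019*(-2201 + 2038) = (-322 - 1/13384) - 1019*(-163) = -4309649/13384 - 1*(-166097) = -4309649/13384 + 166097 = 2218732599/13384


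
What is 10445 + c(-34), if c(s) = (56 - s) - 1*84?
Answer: 10451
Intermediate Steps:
c(s) = -28 - s (c(s) = (56 - s) - 84 = -28 - s)
10445 + c(-34) = 10445 + (-28 - 1*(-34)) = 10445 + (-28 + 34) = 10445 + 6 = 10451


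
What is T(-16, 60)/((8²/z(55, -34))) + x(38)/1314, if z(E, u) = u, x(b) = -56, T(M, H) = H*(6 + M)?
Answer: 837563/2628 ≈ 318.71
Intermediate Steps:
T(-16, 60)/((8²/z(55, -34))) + x(38)/1314 = (60*(6 - 16))/((8²/(-34))) - 56/1314 = (60*(-10))/((64*(-1/34))) - 56*1/1314 = -600/(-32/17) - 28/657 = -600*(-17/32) - 28/657 = 1275/4 - 28/657 = 837563/2628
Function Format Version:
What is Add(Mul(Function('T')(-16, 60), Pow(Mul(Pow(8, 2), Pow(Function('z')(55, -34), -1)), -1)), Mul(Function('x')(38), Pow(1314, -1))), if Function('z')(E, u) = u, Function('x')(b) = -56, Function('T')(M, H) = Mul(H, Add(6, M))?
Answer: Rational(837563, 2628) ≈ 318.71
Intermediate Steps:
Add(Mul(Function('T')(-16, 60), Pow(Mul(Pow(8, 2), Pow(Function('z')(55, -34), -1)), -1)), Mul(Function('x')(38), Pow(1314, -1))) = Add(Mul(Mul(60, Add(6, -16)), Pow(Mul(Pow(8, 2), Pow(-34, -1)), -1)), Mul(-56, Pow(1314, -1))) = Add(Mul(Mul(60, -10), Pow(Mul(64, Rational(-1, 34)), -1)), Mul(-56, Rational(1, 1314))) = Add(Mul(-600, Pow(Rational(-32, 17), -1)), Rational(-28, 657)) = Add(Mul(-600, Rational(-17, 32)), Rational(-28, 657)) = Add(Rational(1275, 4), Rational(-28, 657)) = Rational(837563, 2628)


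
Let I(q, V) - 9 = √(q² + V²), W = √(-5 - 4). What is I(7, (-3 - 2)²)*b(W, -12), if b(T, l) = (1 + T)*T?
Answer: 3*I*(1 + 3*I)*(9 + √674) ≈ -314.65 + 104.88*I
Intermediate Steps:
W = 3*I (W = √(-9) = 3*I ≈ 3.0*I)
b(T, l) = T*(1 + T)
I(q, V) = 9 + √(V² + q²) (I(q, V) = 9 + √(q² + V²) = 9 + √(V² + q²))
I(7, (-3 - 2)²)*b(W, -12) = (9 + √(((-3 - 2)²)² + 7²))*((3*I)*(1 + 3*I)) = (9 + √(((-5)²)² + 49))*(3*I*(1 + 3*I)) = (9 + √(25² + 49))*(3*I*(1 + 3*I)) = (9 + √(625 + 49))*(3*I*(1 + 3*I)) = (9 + √674)*(3*I*(1 + 3*I)) = 3*I*(1 + 3*I)*(9 + √674)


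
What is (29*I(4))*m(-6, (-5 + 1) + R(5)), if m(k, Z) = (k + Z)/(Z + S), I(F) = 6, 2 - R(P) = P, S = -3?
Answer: 1131/5 ≈ 226.20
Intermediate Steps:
R(P) = 2 - P
m(k, Z) = (Z + k)/(-3 + Z) (m(k, Z) = (k + Z)/(Z - 3) = (Z + k)/(-3 + Z))
(29*I(4))*m(-6, (-5 + 1) + R(5)) = (29*6)*((((-5 + 1) + (2 - 1*5)) - 6)/(-3 + ((-5 + 1) + (2 - 1*5)))) = 174*(((-4 + (2 - 5)) - 6)/(-3 + (-4 + (2 - 5)))) = 174*(((-4 - 3) - 6)/(-3 + (-4 - 3))) = 174*((-7 - 6)/(-3 - 7)) = 174*(-13/(-10)) = 174*(-1/10*(-13)) = 174*(13/10) = 1131/5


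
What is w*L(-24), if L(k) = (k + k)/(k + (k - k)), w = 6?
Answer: 12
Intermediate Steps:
L(k) = 2 (L(k) = (2*k)/(k + 0) = (2*k)/k = 2)
w*L(-24) = 6*2 = 12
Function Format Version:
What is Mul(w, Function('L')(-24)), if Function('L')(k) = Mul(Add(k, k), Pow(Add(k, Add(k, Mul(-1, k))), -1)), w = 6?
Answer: 12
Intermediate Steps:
Function('L')(k) = 2 (Function('L')(k) = Mul(Mul(2, k), Pow(Add(k, 0), -1)) = Mul(Mul(2, k), Pow(k, -1)) = 2)
Mul(w, Function('L')(-24)) = Mul(6, 2) = 12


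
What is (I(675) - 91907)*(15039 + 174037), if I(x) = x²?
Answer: 68770344568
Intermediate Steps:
(I(675) - 91907)*(15039 + 174037) = (675² - 91907)*(15039 + 174037) = (455625 - 91907)*189076 = 363718*189076 = 68770344568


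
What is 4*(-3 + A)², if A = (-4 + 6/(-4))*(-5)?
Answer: 2401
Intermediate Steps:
A = 55/2 (A = (-4 + 6*(-¼))*(-5) = (-4 - 3/2)*(-5) = -11/2*(-5) = 55/2 ≈ 27.500)
4*(-3 + A)² = 4*(-3 + 55/2)² = 4*(49/2)² = 4*(2401/4) = 2401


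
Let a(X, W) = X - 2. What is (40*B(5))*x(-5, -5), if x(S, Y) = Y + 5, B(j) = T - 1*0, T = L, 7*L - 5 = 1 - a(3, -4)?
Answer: 0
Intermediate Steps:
a(X, W) = -2 + X
L = 5/7 (L = 5/7 + (1 - (-2 + 3))/7 = 5/7 + (1 - 1*1)/7 = 5/7 + (1 - 1)/7 = 5/7 + (1/7)*0 = 5/7 + 0 = 5/7 ≈ 0.71429)
T = 5/7 ≈ 0.71429
B(j) = 5/7 (B(j) = 5/7 - 1*0 = 5/7 + 0 = 5/7)
x(S, Y) = 5 + Y
(40*B(5))*x(-5, -5) = (40*(5/7))*(5 - 5) = (200/7)*0 = 0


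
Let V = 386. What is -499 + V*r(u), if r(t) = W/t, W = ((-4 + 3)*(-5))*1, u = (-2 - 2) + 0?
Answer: -1963/2 ≈ -981.50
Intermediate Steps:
u = -4 (u = -4 + 0 = -4)
W = 5 (W = -1*(-5)*1 = 5*1 = 5)
r(t) = 5/t
-499 + V*r(u) = -499 + 386*(5/(-4)) = -499 + 386*(5*(-1/4)) = -499 + 386*(-5/4) = -499 - 965/2 = -1963/2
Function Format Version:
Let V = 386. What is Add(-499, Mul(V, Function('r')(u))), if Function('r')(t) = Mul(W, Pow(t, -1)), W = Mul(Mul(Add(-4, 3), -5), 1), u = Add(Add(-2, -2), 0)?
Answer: Rational(-1963, 2) ≈ -981.50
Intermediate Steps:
u = -4 (u = Add(-4, 0) = -4)
W = 5 (W = Mul(Mul(-1, -5), 1) = Mul(5, 1) = 5)
Function('r')(t) = Mul(5, Pow(t, -1))
Add(-499, Mul(V, Function('r')(u))) = Add(-499, Mul(386, Mul(5, Pow(-4, -1)))) = Add(-499, Mul(386, Mul(5, Rational(-1, 4)))) = Add(-499, Mul(386, Rational(-5, 4))) = Add(-499, Rational(-965, 2)) = Rational(-1963, 2)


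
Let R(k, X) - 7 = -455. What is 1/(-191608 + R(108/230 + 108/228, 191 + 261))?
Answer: -1/192056 ≈ -5.2068e-6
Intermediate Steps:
R(k, X) = -448 (R(k, X) = 7 - 455 = -448)
1/(-191608 + R(108/230 + 108/228, 191 + 261)) = 1/(-191608 - 448) = 1/(-192056) = -1/192056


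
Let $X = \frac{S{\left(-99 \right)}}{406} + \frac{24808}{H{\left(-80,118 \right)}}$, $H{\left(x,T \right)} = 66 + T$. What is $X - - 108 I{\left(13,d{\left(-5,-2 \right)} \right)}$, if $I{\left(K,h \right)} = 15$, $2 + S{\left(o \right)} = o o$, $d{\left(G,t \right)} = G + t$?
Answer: $\frac{16611943}{9338} \approx 1779.0$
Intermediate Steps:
$S{\left(o \right)} = -2 + o^{2}$ ($S{\left(o \right)} = -2 + o o = -2 + o^{2}$)
$X = \frac{1484383}{9338}$ ($X = \frac{-2 + \left(-99\right)^{2}}{406} + \frac{24808}{66 + 118} = \left(-2 + 9801\right) \frac{1}{406} + \frac{24808}{184} = 9799 \cdot \frac{1}{406} + 24808 \cdot \frac{1}{184} = \frac{9799}{406} + \frac{3101}{23} = \frac{1484383}{9338} \approx 158.96$)
$X - - 108 I{\left(13,d{\left(-5,-2 \right)} \right)} = \frac{1484383}{9338} - \left(-108\right) 15 = \frac{1484383}{9338} - -1620 = \frac{1484383}{9338} + 1620 = \frac{16611943}{9338}$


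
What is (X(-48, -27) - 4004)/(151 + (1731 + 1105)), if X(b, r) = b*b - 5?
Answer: -1705/2987 ≈ -0.57081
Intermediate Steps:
X(b, r) = -5 + b**2 (X(b, r) = b**2 - 5 = -5 + b**2)
(X(-48, -27) - 4004)/(151 + (1731 + 1105)) = ((-5 + (-48)**2) - 4004)/(151 + (1731 + 1105)) = ((-5 + 2304) - 4004)/(151 + 2836) = (2299 - 4004)/2987 = -1705*1/2987 = -1705/2987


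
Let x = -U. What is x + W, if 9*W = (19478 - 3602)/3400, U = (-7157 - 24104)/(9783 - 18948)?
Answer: -4506017/1558050 ≈ -2.8921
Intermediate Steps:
U = 31261/9165 (U = -31261/(-9165) = -31261*(-1/9165) = 31261/9165 ≈ 3.4109)
W = 441/850 (W = ((19478 - 3602)/3400)/9 = (15876*(1/3400))/9 = (⅑)*(3969/850) = 441/850 ≈ 0.51882)
x = -31261/9165 (x = -1*31261/9165 = -31261/9165 ≈ -3.4109)
x + W = -31261/9165 + 441/850 = -4506017/1558050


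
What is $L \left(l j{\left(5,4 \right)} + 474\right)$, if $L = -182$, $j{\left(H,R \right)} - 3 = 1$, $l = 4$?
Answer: $-89180$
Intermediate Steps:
$j{\left(H,R \right)} = 4$ ($j{\left(H,R \right)} = 3 + 1 = 4$)
$L \left(l j{\left(5,4 \right)} + 474\right) = - 182 \left(4 \cdot 4 + 474\right) = - 182 \left(16 + 474\right) = \left(-182\right) 490 = -89180$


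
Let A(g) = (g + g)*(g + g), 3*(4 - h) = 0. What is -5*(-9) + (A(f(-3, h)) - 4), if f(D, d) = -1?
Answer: 45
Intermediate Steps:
h = 4 (h = 4 - 1/3*0 = 4 + 0 = 4)
A(g) = 4*g**2 (A(g) = (2*g)*(2*g) = 4*g**2)
-5*(-9) + (A(f(-3, h)) - 4) = -5*(-9) + (4*(-1)**2 - 4) = 45 + (4*1 - 4) = 45 + (4 - 4) = 45 + 0 = 45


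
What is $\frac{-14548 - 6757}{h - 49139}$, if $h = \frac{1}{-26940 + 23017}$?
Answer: $\frac{83579515}{192772298} \approx 0.43357$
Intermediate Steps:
$h = - \frac{1}{3923}$ ($h = \frac{1}{-3923} = - \frac{1}{3923} \approx -0.00025491$)
$\frac{-14548 - 6757}{h - 49139} = \frac{-14548 - 6757}{- \frac{1}{3923} - 49139} = - \frac{21305}{- \frac{192772298}{3923}} = \left(-21305\right) \left(- \frac{3923}{192772298}\right) = \frac{83579515}{192772298}$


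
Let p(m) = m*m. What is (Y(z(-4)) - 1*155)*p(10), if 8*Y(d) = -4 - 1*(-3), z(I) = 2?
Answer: -31025/2 ≈ -15513.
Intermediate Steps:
p(m) = m**2
Y(d) = -1/8 (Y(d) = (-4 - 1*(-3))/8 = (-4 + 3)/8 = (1/8)*(-1) = -1/8)
(Y(z(-4)) - 1*155)*p(10) = (-1/8 - 1*155)*10**2 = (-1/8 - 155)*100 = -1241/8*100 = -31025/2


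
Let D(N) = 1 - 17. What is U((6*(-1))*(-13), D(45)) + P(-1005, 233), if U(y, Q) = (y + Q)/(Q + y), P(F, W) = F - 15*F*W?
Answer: 3511471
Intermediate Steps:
P(F, W) = F - 15*F*W
D(N) = -16
U(y, Q) = 1 (U(y, Q) = (Q + y)/(Q + y) = 1)
U((6*(-1))*(-13), D(45)) + P(-1005, 233) = 1 - 1005*(1 - 15*233) = 1 - 1005*(1 - 3495) = 1 - 1005*(-3494) = 1 + 3511470 = 3511471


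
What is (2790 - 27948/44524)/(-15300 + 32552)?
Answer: 31048503/192032012 ≈ 0.16168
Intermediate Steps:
(2790 - 27948/44524)/(-15300 + 32552) = (2790 - 27948*1/44524)/17252 = (2790 - 6987/11131)*(1/17252) = (31048503/11131)*(1/17252) = 31048503/192032012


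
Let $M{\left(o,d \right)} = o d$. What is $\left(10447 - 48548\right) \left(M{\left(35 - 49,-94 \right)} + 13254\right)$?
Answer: $-555131570$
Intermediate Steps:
$M{\left(o,d \right)} = d o$
$\left(10447 - 48548\right) \left(M{\left(35 - 49,-94 \right)} + 13254\right) = \left(10447 - 48548\right) \left(- 94 \left(35 - 49\right) + 13254\right) = - 38101 \left(\left(-94\right) \left(-14\right) + 13254\right) = - 38101 \left(1316 + 13254\right) = \left(-38101\right) 14570 = -555131570$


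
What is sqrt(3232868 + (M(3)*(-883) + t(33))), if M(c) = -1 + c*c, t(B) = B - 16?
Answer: sqrt(3225821) ≈ 1796.1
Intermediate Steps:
t(B) = -16 + B
M(c) = -1 + c**2
sqrt(3232868 + (M(3)*(-883) + t(33))) = sqrt(3232868 + ((-1 + 3**2)*(-883) + (-16 + 33))) = sqrt(3232868 + ((-1 + 9)*(-883) + 17)) = sqrt(3232868 + (8*(-883) + 17)) = sqrt(3232868 + (-7064 + 17)) = sqrt(3232868 - 7047) = sqrt(3225821)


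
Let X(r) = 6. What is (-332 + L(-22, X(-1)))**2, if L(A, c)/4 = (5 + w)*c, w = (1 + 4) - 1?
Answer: 13456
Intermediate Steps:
w = 4 (w = 5 - 1 = 4)
L(A, c) = 36*c (L(A, c) = 4*((5 + 4)*c) = 4*(9*c) = 36*c)
(-332 + L(-22, X(-1)))**2 = (-332 + 36*6)**2 = (-332 + 216)**2 = (-116)**2 = 13456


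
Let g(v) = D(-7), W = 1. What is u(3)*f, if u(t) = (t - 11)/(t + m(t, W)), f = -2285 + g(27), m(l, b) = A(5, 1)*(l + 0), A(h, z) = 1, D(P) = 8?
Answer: 3036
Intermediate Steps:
g(v) = 8
m(l, b) = l (m(l, b) = 1*(l + 0) = 1*l = l)
f = -2277 (f = -2285 + 8 = -2277)
u(t) = (-11 + t)/(2*t) (u(t) = (t - 11)/(t + t) = (-11 + t)/((2*t)) = (-11 + t)*(1/(2*t)) = (-11 + t)/(2*t))
u(3)*f = ((½)*(-11 + 3)/3)*(-2277) = ((½)*(⅓)*(-8))*(-2277) = -4/3*(-2277) = 3036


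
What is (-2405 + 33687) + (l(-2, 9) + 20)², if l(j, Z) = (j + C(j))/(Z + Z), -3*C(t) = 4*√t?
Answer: 23092939/729 - 716*I*√2/243 ≈ 31678.0 - 4.167*I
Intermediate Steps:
C(t) = -4*√t/3
l(j, Z) = (j - 4*√j/3)/(2*Z) (l(j, Z) = (j - 4*√j/3)/(Z + Z) = (j - 4*√j/3)/((2*Z)) = (j - 4*√j/3)*(1/(2*Z)) = (j - 4*√j/3)/(2*Z))
(-2405 + 33687) + (l(-2, 9) + 20)² = (-2405 + 33687) + ((⅙)*(-4*I*√2 + 3*(-2))/9 + 20)² = 31282 + ((⅙)*(⅑)*(-4*I*√2 - 6) + 20)² = 31282 + ((⅙)*(⅑)*(-6 - 4*I*√2) + 20)² = 31282 + ((-⅑ - 2*I*√2/27) + 20)² = 31282 + (179/9 - 2*I*√2/27)²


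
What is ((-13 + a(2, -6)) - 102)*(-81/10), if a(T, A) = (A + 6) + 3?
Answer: 4536/5 ≈ 907.20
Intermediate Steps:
a(T, A) = 9 + A (a(T, A) = (6 + A) + 3 = 9 + A)
((-13 + a(2, -6)) - 102)*(-81/10) = ((-13 + (9 - 6)) - 102)*(-81/10) = ((-13 + 3) - 102)*(-81*1/10) = (-10 - 102)*(-81/10) = -112*(-81/10) = 4536/5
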